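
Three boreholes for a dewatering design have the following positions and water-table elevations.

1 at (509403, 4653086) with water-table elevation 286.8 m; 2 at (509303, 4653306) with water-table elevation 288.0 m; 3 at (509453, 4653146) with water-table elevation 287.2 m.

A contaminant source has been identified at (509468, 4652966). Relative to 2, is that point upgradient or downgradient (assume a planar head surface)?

downgradient

Differences from 1: to 2 (Δx, Δy, Δh) = (-100, 220, +1.2); to 3 = (50, 60, +0.4).
Solve a·Δx + b·Δy = Δh: det = (-100)·60 − 50·220 = -17000.
∂h/∂x = [(+1.2)·60 − (+0.4)·220] / -17000 = +0.0009412
∂h/∂y = [(-100)·(+0.4) − 50·(+1.2)] / -17000 = +0.005882
Head at (509468, 4652966) = 286.8 + (+0.0009412)·(65) + (+0.005882)·(-120) = 286.16 m.
That is lower than the 288.0 m at 2, so the point is downgradient.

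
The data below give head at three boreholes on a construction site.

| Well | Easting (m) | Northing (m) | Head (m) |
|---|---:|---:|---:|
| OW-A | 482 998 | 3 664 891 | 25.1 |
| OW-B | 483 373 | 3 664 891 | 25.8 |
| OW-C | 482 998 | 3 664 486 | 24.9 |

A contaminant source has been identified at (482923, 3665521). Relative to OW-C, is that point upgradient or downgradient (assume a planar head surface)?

∂h/∂x = (25.8 − 25.1) / (483373 − 482998) = +0.001867
∂h/∂y = (24.9 − 25.1) / (3664486 − 3664891) = +0.0004938
Head at (482923, 3665521) = 25.1 + (+0.001867)·(-75) + (+0.0004938)·(630) = 25.27 m.
That is higher than the 24.9 m at OW-C, so the point is upgradient.

upgradient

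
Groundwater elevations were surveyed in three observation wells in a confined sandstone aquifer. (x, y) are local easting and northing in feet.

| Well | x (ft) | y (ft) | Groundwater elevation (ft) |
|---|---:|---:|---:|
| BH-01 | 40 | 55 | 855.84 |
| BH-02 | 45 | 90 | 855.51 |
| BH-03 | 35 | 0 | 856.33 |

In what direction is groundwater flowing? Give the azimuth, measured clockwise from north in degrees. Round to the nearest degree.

051°

Taking BH-01 as reference: BH-02−BH-01 = (5, 35, -0.33); BH-03−BH-01 = (-5, -55, +0.49).
Solve a·Δx + b·Δy = Δh: det = 5·(-55) − (-5)·35 = -100.
∂h/∂x = [(-0.33)·(-55) − (+0.49)·35] / -100 = -0.01000
∂h/∂y = [5·(+0.49) − (-5)·(-0.33)] / -100 = -0.008000
Flow direction (−∇h) has components (+0.01000 E, +0.008000 N).
Azimuth = atan2(E, N) = atan2(+0.01000, +0.008000) = 51.3° ≈ 051°.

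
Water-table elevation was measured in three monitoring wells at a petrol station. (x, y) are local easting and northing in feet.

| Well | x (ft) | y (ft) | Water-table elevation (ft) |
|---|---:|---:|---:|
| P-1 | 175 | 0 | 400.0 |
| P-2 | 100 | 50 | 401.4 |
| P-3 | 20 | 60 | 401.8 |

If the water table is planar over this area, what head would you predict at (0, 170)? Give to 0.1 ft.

Three-point gradient (reference P-1): Δ to P-2 = (-75, 50, +1.4), Δ to P-3 = (-155, 60, +1.8).
∂h/∂x = -0.001846, ∂h/∂y = +0.02523 (det = 3250).
h(0, 170) = 400.0 + (-0.001846)·(-175) + (+0.02523)·(170) = 400.0 +0.323 +4.289 = 404.612 ft.

404.6 ft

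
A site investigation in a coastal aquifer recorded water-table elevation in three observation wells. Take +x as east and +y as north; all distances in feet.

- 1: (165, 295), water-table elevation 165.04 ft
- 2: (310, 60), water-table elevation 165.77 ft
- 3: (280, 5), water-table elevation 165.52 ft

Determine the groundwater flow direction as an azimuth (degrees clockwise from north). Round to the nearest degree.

262°

Differences from 1: to 2 (Δx, Δy, Δh) = (145, -235, +0.73); to 3 = (115, -290, +0.48).
Determinant of the coordinate differences = 145·(-290) − 115·(-235) = -15025.
∂h/∂x = [(+0.73)·(-290) − (+0.48)·(-235)] / -15025 = +0.006582
∂h/∂y = [145·(+0.48) − 115·(+0.73)] / -15025 = +0.0009551
Flow direction (−∇h) has components (-0.006582 E, -0.0009551 N).
Azimuth = atan2(E, N) = atan2(-0.006582, -0.0009551) = 261.7° ≈ 262°.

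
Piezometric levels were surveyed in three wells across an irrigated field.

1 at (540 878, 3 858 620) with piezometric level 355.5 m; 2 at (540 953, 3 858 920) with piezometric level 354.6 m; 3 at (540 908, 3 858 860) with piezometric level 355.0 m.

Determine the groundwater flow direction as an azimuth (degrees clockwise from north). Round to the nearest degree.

081°

Differences from 1: to 2 (Δx, Δy, Δh) = (75, 300, -0.9); to 3 = (30, 240, -0.5).
Determinant of the coordinate differences = 75·240 − 30·300 = 9000.
∂h/∂x = [(-0.9)·240 − (-0.5)·300] / 9000 = -0.007333
∂h/∂y = [75·(-0.5) − 30·(-0.9)] / 9000 = -0.001167
Flow direction (−∇h) has components (+0.007333 E, +0.001167 N).
Azimuth = atan2(E, N) = atan2(+0.007333, +0.001167) = 81.0° ≈ 081°.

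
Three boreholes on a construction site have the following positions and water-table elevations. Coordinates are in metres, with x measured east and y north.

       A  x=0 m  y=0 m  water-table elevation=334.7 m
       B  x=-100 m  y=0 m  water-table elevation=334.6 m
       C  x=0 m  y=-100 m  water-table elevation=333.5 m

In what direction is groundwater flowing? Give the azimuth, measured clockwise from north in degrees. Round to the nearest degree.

∂h/∂x = (334.6 − 334.7) / (-100 − 0) = +0.0010000
∂h/∂y = (333.5 − 334.7) / (-100 − 0) = +0.01200
Flow direction (−∇h) has components (-0.0010000 E, -0.01200 N).
Azimuth = atan2(E, N) = atan2(-0.0010000, -0.01200) = 184.8° ≈ 185°.

185°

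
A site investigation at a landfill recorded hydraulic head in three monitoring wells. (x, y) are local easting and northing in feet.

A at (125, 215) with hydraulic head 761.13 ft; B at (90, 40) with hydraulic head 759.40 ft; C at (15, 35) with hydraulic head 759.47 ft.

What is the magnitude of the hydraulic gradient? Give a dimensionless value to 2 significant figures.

0.010

Differences from A: to B (Δx, Δy, Δh) = (-35, -175, -1.73); to C = (-110, -180, -1.66).
Solve a·Δx + b·Δy = Δh: det = (-35)·(-180) − (-110)·(-175) = -12950.
∂h/∂x = [(-1.73)·(-180) − (-1.66)·(-175)] / -12950 = -0.001614
∂h/∂y = [(-35)·(-1.66) − (-110)·(-1.73)] / -12950 = +0.01021
|∇h| = √(-0.001614² + 0.01021²) = 0.01034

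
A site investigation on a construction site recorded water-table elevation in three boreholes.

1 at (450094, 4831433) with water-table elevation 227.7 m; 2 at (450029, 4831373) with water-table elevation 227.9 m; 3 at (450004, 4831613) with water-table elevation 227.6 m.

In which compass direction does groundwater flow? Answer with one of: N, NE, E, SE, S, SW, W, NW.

Differences from 1: to 2 (Δx, Δy, Δh) = (-65, -60, +0.2); to 3 = (-90, 180, -0.1).
Determinant of the coordinate differences = (-65)·180 − (-90)·(-60) = -17100.
∂h/∂x = [(+0.2)·180 − (-0.1)·(-60)] / -17100 = -0.001754
∂h/∂y = [(-65)·(-0.1) − (-90)·(+0.2)] / -17100 = -0.001433
Flow = −∇h = (+0.001754 east, +0.001433 north), which points northeast.

NE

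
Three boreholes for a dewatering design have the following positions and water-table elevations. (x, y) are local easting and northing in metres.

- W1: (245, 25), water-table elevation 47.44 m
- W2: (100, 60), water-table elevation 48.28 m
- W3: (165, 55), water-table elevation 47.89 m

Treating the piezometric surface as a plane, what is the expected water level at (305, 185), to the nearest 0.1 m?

Taking W1 as reference: W2−W1 = (-145, 35, +0.84); W3−W1 = (-80, 30, +0.45).
Determinant of the coordinate differences = (-145)·30 − (-80)·35 = -1550.
∂h/∂x = [(+0.84)·30 − (+0.45)·35] / -1550 = -0.006097
∂h/∂y = [(-145)·(+0.45) − (-80)·(+0.84)] / -1550 = -0.001258
h(305, 185) = 47.44 + (-0.006097)·(60) + (-0.001258)·(160) = 47.44 -0.366 -0.201 = 46.873 m.

46.9 m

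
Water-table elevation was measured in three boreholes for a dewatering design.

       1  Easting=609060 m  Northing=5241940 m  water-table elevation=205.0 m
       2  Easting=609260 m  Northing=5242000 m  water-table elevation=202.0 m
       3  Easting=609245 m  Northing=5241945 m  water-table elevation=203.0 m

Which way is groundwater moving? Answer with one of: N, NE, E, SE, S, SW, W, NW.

Differences from 1: to 2 (Δx, Δy, Δh) = (200, 60, -3.0); to 3 = (185, 5, -2.0).
Determinant of the coordinate differences = 200·5 − 185·60 = -10100.
∂h/∂x = [(-3.0)·5 − (-2.0)·60] / -10100 = -0.01040
∂h/∂y = [200·(-2.0) − 185·(-3.0)] / -10100 = -0.01535
Flow = −∇h = (+0.01040 east, +0.01535 north), which points northeast.

NE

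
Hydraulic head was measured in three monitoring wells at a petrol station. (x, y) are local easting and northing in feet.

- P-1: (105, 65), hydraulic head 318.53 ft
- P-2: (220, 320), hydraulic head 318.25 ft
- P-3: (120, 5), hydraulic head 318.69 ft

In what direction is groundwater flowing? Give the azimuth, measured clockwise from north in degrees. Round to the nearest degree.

313°

Differences from P-1: to P-2 (Δx, Δy, Δh) = (115, 255, -0.28); to P-3 = (15, -60, +0.16).
Determinant of the coordinate differences = 115·(-60) − 15·255 = -10725.
∂h/∂x = [(-0.28)·(-60) − (+0.16)·255] / -10725 = +0.002238
∂h/∂y = [115·(+0.16) − 15·(-0.28)] / -10725 = -0.002107
Flow direction (−∇h) has components (-0.002238 E, +0.002107 N).
Azimuth = atan2(E, N) = atan2(-0.002238, +0.002107) = 313.3° ≈ 313°.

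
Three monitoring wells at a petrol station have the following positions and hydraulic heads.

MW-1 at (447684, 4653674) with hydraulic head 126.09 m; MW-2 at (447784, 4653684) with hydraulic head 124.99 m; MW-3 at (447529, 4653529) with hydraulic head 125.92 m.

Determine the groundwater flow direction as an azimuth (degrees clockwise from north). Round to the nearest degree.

Differences from MW-1: to MW-2 (Δx, Δy, Δh) = (100, 10, -1.10); to MW-3 = (-155, -145, -0.17).
Determinant of the coordinate differences = 100·(-145) − (-155)·10 = -12950.
∂h/∂x = [(-1.10)·(-145) − (-0.17)·10] / -12950 = -0.01245
∂h/∂y = [100·(-0.17) − (-155)·(-1.10)] / -12950 = +0.01448
Flow direction (−∇h) has components (+0.01245 E, -0.01448 N).
Azimuth = atan2(E, N) = atan2(+0.01245, -0.01448) = 139.3° ≈ 139°.

139°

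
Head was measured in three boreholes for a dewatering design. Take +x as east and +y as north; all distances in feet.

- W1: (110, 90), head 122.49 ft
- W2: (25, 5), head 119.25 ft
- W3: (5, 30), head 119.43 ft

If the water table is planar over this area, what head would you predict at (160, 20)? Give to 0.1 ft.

121.9 ft

Taking W1 as reference: W2−W1 = (-85, -85, -3.24); W3−W1 = (-105, -60, -3.06).
Determinant of the coordinate differences = (-85)·(-60) − (-105)·(-85) = -3825.
∂h/∂x = [(-3.24)·(-60) − (-3.06)·(-85)] / -3825 = +0.01718
∂h/∂y = [(-85)·(-3.06) − (-105)·(-3.24)] / -3825 = +0.02094
h(160, 20) = 122.49 + (+0.01718)·(50) + (+0.02094)·(-70) = 122.49 +0.859 -1.466 = 121.883 ft.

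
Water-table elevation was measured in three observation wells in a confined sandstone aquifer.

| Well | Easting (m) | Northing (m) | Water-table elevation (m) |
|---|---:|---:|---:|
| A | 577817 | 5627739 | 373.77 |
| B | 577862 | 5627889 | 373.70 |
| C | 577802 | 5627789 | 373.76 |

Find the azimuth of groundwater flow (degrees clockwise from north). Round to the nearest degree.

053°

Differences from A: to B (Δx, Δy, Δh) = (45, 150, -0.07); to C = (-15, 50, -0.01).
Determinant of the coordinate differences = 45·50 − (-15)·150 = 4500.
∂h/∂x = [(-0.07)·50 − (-0.01)·150] / 4500 = -0.0004444
∂h/∂y = [45·(-0.01) − (-15)·(-0.07)] / 4500 = -0.0003333
Flow direction (−∇h) has components (+0.0004444 E, +0.0003333 N).
Azimuth = atan2(E, N) = atan2(+0.0004444, +0.0003333) = 53.1° ≈ 053°.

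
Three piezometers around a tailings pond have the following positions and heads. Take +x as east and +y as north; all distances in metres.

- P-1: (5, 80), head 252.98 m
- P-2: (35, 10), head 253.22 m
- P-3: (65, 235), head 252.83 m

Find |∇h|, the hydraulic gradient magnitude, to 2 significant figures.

Taking P-1 as reference: P-2−P-1 = (30, -70, +0.24); P-3−P-1 = (60, 155, -0.15).
Determinant of the coordinate differences = 30·155 − 60·(-70) = 8850.
∂h/∂x = [(+0.24)·155 − (-0.15)·(-70)] / 8850 = +0.003017
∂h/∂y = [30·(-0.15) − 60·(+0.24)] / 8850 = -0.002136
|∇h| = √(0.003017² + -0.002136²) = 0.003697

0.0037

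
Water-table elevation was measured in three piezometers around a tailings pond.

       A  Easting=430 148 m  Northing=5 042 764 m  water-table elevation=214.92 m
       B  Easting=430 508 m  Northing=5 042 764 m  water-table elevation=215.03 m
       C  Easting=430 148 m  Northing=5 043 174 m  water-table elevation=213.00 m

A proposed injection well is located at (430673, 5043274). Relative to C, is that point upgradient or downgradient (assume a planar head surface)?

∂h/∂x = (215.03 − 214.92) / (430508 − 430148) = +0.0003056
∂h/∂y = (213.00 − 214.92) / (5043174 − 5042764) = -0.004683
Head at (430673, 5043274) = 214.92 + (+0.0003056)·(525) + (-0.004683)·(510) = 212.69 m.
That is lower than the 213.00 m at C, so the point is downgradient.

downgradient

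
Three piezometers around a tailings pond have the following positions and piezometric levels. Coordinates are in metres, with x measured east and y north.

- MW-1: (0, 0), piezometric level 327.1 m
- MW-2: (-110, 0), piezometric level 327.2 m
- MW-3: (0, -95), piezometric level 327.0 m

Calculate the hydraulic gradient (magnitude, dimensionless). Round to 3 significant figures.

0.00139

∂h/∂x = (327.2 − 327.1) / (-110 − 0) = -0.0009091
∂h/∂y = (327.0 − 327.1) / (-95 − 0) = +0.001053
|∇h| = √(-0.0009091² + 0.001053²) = 0.001391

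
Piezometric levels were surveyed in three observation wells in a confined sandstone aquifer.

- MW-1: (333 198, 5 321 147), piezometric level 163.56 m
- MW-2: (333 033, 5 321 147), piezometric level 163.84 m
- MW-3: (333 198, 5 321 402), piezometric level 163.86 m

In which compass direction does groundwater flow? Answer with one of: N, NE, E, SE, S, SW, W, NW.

∂h/∂x = (163.84 − 163.56) / (333033 − 333198) = -0.001697
∂h/∂y = (163.86 − 163.56) / (5321402 − 5321147) = +0.001176
Flow = −∇h = (+0.001697 east, -0.001176 north), which points southeast.

SE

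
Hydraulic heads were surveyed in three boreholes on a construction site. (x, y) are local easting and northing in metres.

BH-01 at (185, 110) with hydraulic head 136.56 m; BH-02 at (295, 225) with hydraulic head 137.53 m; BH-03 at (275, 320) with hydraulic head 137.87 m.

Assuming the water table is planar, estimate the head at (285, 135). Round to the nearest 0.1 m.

Taking BH-01 as reference: BH-02−BH-01 = (110, 115, +0.97); BH-03−BH-01 = (90, 210, +1.31).
Determinant of the coordinate differences = 110·210 − 90·115 = 12750.
∂h/∂x = [(+0.97)·210 − (+1.31)·115] / 12750 = +0.004161
∂h/∂y = [110·(+1.31) − 90·(+0.97)] / 12750 = +0.004455
h(285, 135) = 136.56 + (+0.004161)·(100) + (+0.004455)·(25) = 136.56 +0.416 +0.111 = 137.087 m.

137.1 m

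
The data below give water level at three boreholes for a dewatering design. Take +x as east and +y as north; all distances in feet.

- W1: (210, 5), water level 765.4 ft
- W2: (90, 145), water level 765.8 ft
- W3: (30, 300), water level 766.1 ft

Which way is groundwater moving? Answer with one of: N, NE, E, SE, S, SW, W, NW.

Differences from W1: to W2 (Δx, Δy, Δh) = (-120, 140, +0.4); to W3 = (-180, 295, +0.7).
Solve a·Δx + b·Δy = Δh: det = (-120)·295 − (-180)·140 = -10200.
∂h/∂x = [(+0.4)·295 − (+0.7)·140] / -10200 = -0.001961
∂h/∂y = [(-120)·(+0.7) − (-180)·(+0.4)] / -10200 = +0.001176
Flow = −∇h = (+0.001961 east, -0.001176 north), which points southeast.

SE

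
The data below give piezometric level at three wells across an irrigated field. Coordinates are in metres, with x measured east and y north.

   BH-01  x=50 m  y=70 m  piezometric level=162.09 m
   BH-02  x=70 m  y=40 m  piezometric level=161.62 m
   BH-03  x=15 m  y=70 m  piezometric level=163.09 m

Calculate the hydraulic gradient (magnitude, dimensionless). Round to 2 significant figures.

0.029

Taking BH-01 as reference: BH-02−BH-01 = (20, -30, -0.47); BH-03−BH-01 = (-35, 0, +1.00).
Determinant of the coordinate differences = 20·0 − (-35)·(-30) = -1050.
∂h/∂x = [(-0.47)·0 − (+1.00)·(-30)] / -1050 = -0.02857
∂h/∂y = [20·(+1.00) − (-35)·(-0.47)] / -1050 = -0.003381
|∇h| = √(-0.02857² + -0.003381²) = 0.02877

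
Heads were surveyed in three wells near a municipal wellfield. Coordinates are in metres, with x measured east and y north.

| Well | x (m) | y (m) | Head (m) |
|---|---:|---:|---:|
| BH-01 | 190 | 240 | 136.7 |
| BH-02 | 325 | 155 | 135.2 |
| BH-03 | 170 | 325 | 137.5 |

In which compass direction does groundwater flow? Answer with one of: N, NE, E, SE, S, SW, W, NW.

With h = a·x + b·y + c and BH-01 as origin, the differences give:
  135·a + (-85)·b = -1.5
  (-20)·a + 85·b = +0.8
Eliminate b (×85 and ×(-85), subtract): 9775·a = -59.50 → a = ∂h/∂x = -0.006087
Back-substitute: b = ∂h/∂y = +0.007980.
Flow = −∇h = (+0.006087 east, -0.007980 north), which points southeast.

SE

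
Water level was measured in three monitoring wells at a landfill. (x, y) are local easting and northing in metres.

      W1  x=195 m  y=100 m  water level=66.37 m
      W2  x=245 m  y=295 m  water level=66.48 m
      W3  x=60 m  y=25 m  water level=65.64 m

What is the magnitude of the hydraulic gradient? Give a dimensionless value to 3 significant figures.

0.00602

Differences from W1: to W2 (Δx, Δy, Δh) = (50, 195, +0.11); to W3 = (-135, -75, -0.73).
Determinant of the coordinate differences = 50·(-75) − (-135)·195 = 22575.
∂h/∂x = [(+0.11)·(-75) − (-0.73)·195] / 22575 = +0.005940
∂h/∂y = [50·(-0.73) − (-135)·(+0.11)] / 22575 = -0.0009590
|∇h| = √(0.005940² + -0.0009590²) = 0.006017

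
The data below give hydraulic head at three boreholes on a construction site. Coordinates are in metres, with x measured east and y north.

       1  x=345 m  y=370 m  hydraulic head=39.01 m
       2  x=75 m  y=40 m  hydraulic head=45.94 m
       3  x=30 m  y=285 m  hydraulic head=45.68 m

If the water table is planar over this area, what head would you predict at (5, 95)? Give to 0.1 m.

47.1 m

With h = a·x + b·y + c and 1 as origin, the differences give:
  (-270)·a + (-330)·b = +6.93
  (-315)·a + (-85)·b = +6.67
Eliminate b (×(-85) and ×(-330), subtract): -81000·a = 1612.050 → a = ∂h/∂x = -0.01990
Back-substitute: b = ∂h/∂y = -0.004717.
h(5, 95) = 39.01 + (-0.01990)·(-340) + (-0.004717)·(-275) = 39.01 +6.767 +1.297 = 47.074 m.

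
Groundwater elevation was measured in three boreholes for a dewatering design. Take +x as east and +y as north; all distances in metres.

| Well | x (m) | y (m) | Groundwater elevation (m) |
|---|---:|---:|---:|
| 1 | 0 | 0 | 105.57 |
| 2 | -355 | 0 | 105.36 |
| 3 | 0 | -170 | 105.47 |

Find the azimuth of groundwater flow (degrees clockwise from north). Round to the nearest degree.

225°

∂h/∂x = (105.36 − 105.57) / (-355 − 0) = +0.0005915
∂h/∂y = (105.47 − 105.57) / (-170 − 0) = +0.0005882
Flow direction (−∇h) has components (-0.0005915 E, -0.0005882 N).
Azimuth = atan2(E, N) = atan2(-0.0005915, -0.0005882) = 225.2° ≈ 225°.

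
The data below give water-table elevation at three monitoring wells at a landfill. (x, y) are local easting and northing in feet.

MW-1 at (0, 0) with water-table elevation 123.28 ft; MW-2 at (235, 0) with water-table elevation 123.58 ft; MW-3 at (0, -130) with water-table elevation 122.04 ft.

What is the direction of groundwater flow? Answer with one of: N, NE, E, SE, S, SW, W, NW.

∂h/∂x = (123.58 − 123.28) / (235 − 0) = +0.001277
∂h/∂y = (122.04 − 123.28) / (-130 − 0) = +0.009538
Flow = −∇h = (-0.001277 east, -0.009538 north), which points south.

S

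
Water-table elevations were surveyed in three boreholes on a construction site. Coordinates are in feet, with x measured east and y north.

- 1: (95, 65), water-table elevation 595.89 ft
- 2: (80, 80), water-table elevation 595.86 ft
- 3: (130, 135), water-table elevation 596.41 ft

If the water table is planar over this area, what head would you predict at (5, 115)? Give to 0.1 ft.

595.5 ft

Three-point gradient (reference 1): Δ to 2 = (-15, 15, -0.03), Δ to 3 = (35, 70, +0.52).
∂h/∂x = +0.006286, ∂h/∂y = +0.004286 (det = -1575).
h(5, 115) = 595.89 + (+0.006286)·(-90) + (+0.004286)·(50) = 595.89 -0.566 +0.214 = 595.539 ft.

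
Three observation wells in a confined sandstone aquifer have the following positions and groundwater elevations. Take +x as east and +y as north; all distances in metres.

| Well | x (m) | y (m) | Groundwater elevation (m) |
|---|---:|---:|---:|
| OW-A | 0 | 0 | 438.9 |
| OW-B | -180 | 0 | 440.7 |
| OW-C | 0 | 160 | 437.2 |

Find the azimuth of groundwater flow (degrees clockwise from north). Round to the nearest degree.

043°

∂h/∂x = (440.7 − 438.9) / (-180 − 0) = -0.01000
∂h/∂y = (437.2 − 438.9) / (160 − 0) = -0.01062
Flow direction (−∇h) has components (+0.01000 E, +0.01062 N).
Azimuth = atan2(E, N) = atan2(+0.01000, +0.01062) = 43.3° ≈ 043°.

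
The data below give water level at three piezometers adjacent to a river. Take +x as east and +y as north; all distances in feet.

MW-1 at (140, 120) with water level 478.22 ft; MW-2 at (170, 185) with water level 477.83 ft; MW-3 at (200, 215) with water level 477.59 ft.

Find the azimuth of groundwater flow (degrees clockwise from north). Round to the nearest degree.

041°

Differences from MW-1: to MW-2 (Δx, Δy, Δh) = (30, 65, -0.39); to MW-3 = (60, 95, -0.63).
Solve a·Δx + b·Δy = Δh: det = 30·95 − 60·65 = -1050.
∂h/∂x = [(-0.39)·95 − (-0.63)·65] / -1050 = -0.003714
∂h/∂y = [30·(-0.63) − 60·(-0.39)] / -1050 = -0.004286
Flow direction (−∇h) has components (+0.003714 E, +0.004286 N).
Azimuth = atan2(E, N) = atan2(+0.003714, +0.004286) = 40.9° ≈ 041°.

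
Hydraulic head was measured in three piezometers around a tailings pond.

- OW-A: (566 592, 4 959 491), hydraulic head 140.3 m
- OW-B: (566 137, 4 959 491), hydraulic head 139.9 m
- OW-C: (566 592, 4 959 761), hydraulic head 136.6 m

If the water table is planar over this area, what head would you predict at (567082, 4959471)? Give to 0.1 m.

141.0 m

∂h/∂x = (139.9 − 140.3) / (566137 − 566592) = +0.0008791
∂h/∂y = (136.6 − 140.3) / (4959761 − 4959491) = -0.01370
h(567082, 4959471) = 140.3 + (+0.0008791)·(490) + (-0.01370)·(-20) = 140.3 +0.431 +0.274 = 141.005 m.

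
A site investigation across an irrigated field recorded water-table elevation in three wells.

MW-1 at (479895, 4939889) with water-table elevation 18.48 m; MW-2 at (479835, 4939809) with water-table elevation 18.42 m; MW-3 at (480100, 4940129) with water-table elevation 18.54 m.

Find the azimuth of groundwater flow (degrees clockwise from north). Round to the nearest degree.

132°

Differences from MW-1: to MW-2 (Δx, Δy, Δh) = (-60, -80, -0.06); to MW-3 = (205, 240, +0.06).
Solve a·Δx + b·Δy = Δh: det = (-60)·240 − 205·(-80) = 2000.
∂h/∂x = [(-0.06)·240 − (+0.06)·(-80)] / 2000 = -0.004800
∂h/∂y = [(-60)·(+0.06) − 205·(-0.06)] / 2000 = +0.004350
Flow direction (−∇h) has components (+0.004800 E, -0.004350 N).
Azimuth = atan2(E, N) = atan2(+0.004800, -0.004350) = 132.2° ≈ 132°.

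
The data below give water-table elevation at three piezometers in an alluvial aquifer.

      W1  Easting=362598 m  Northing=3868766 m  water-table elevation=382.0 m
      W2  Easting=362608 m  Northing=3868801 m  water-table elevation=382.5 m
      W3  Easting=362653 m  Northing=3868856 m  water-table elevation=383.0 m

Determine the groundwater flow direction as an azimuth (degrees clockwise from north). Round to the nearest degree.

150°

Differences from W1: to W2 (Δx, Δy, Δh) = (10, 35, +0.5); to W3 = (55, 90, +1.0).
Solve a·Δx + b·Δy = Δh: det = 10·90 − 55·35 = -1025.
∂h/∂x = [(+0.5)·90 − (+1.0)·35] / -1025 = -0.009756
∂h/∂y = [10·(+1.0) − 55·(+0.5)] / -1025 = +0.01707
Flow direction (−∇h) has components (+0.009756 E, -0.01707 N).
Azimuth = atan2(E, N) = atan2(+0.009756, -0.01707) = 150.3° ≈ 150°.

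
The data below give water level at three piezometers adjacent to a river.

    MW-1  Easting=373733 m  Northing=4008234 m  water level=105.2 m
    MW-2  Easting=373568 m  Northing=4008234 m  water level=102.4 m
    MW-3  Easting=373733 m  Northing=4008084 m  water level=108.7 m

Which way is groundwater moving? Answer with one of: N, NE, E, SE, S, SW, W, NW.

NW

∂h/∂x = (102.4 − 105.2) / (373568 − 373733) = +0.01697
∂h/∂y = (108.7 − 105.2) / (4008084 − 4008234) = -0.02333
Flow = −∇h = (-0.01697 east, +0.02333 north), which points northwest.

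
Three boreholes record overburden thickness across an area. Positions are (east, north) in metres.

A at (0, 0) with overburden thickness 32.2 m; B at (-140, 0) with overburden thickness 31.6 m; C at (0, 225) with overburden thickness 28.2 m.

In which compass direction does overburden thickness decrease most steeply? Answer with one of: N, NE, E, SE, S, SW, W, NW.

∂d/∂x = (31.6 − 32.2) / (-140 − 0) = +0.004286
∂d/∂y = (28.2 − 32.2) / (225 − 0) = -0.01778
Steepest decrease is along −∇f = (-0.004286 E, +0.01778 N) → north.

N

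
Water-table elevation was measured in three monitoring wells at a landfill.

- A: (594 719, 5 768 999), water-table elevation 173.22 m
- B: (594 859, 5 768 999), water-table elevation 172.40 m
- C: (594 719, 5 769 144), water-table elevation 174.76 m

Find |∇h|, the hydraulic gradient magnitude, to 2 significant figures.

0.012

∂h/∂x = (172.40 − 173.22) / (594859 − 594719) = -0.005857
∂h/∂y = (174.76 − 173.22) / (5769144 − 5768999) = +0.01062
|∇h| = √(-0.005857² + 0.01062²) = 0.01213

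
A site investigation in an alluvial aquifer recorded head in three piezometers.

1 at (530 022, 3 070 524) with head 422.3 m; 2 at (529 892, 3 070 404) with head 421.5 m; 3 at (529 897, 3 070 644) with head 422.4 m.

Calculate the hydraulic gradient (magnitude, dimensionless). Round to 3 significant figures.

Differences from 1: to 2 (Δx, Δy, Δh) = (-130, -120, -0.8); to 3 = (-125, 120, +0.1).
Determinant of the coordinate differences = (-130)·120 − (-125)·(-120) = -30600.
∂h/∂x = [(-0.8)·120 − (+0.1)·(-120)] / -30600 = +0.002745
∂h/∂y = [(-130)·(+0.1) − (-125)·(-0.8)] / -30600 = +0.003693
|∇h| = √(0.002745² + 0.003693²) = 0.004601

0.00460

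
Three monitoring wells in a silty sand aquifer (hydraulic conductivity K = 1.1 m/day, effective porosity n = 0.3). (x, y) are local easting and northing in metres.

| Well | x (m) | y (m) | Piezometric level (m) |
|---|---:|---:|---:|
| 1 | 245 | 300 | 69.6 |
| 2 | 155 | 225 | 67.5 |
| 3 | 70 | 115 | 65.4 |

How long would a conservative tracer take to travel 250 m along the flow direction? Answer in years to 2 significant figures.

8.9 years

Three-point gradient (reference 1): Δ to 2 = (-90, -75, -2.1), Δ to 3 = (-175, -185, -4.2).
∂h/∂x = +0.02085, ∂h/∂y = +0.002979 (det = 3525).
|∇h| = √(0.02085² + 0.002979²) = 0.02106
Seepage velocity v = K·i/n = 1.1 × 0.02106 / 0.3 = 0.07722 m/day.
t = 250 / 0.07722 = 3238 days = 8.87 years.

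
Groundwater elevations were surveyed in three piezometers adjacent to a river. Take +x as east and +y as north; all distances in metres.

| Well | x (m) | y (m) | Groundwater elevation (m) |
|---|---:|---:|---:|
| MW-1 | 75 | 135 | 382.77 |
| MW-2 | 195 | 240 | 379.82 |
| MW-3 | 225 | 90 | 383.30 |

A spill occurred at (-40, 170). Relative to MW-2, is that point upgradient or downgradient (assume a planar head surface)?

upgradient

Taking MW-1 as reference: MW-2−MW-1 = (120, 105, -2.95); MW-3−MW-1 = (150, -45, +0.53).
Determinant of the coordinate differences = 120·(-45) − 150·105 = -21150.
∂h/∂x = [(-2.95)·(-45) − (+0.53)·105] / -21150 = -0.003645
∂h/∂y = [120·(+0.53) − 150·(-2.95)] / -21150 = -0.02393
Head at (-40, 170) = 382.77 + (-0.003645)·(-115) + (-0.02393)·(35) = 382.35 m.
That is higher than the 379.82 m at MW-2, so the point is upgradient.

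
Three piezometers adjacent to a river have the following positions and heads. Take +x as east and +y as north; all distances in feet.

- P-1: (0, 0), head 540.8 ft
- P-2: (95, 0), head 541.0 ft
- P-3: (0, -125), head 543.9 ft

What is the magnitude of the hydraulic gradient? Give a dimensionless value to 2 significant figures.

0.025

∂h/∂x = (541.0 − 540.8) / (95 − 0) = +0.002105
∂h/∂y = (543.9 − 540.8) / (-125 − 0) = -0.02480
|∇h| = √(0.002105² + -0.02480²) = 0.02489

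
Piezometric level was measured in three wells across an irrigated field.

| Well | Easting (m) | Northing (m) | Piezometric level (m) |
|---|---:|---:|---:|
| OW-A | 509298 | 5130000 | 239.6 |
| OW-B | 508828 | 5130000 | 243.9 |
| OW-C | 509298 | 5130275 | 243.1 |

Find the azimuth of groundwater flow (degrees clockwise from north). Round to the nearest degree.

∂h/∂x = (243.9 − 239.6) / (508828 − 509298) = -0.009149
∂h/∂y = (243.1 − 239.6) / (5130275 − 5130000) = +0.01273
Flow direction (−∇h) has components (+0.009149 E, -0.01273 N).
Azimuth = atan2(E, N) = atan2(+0.009149, -0.01273) = 144.3° ≈ 144°.

144°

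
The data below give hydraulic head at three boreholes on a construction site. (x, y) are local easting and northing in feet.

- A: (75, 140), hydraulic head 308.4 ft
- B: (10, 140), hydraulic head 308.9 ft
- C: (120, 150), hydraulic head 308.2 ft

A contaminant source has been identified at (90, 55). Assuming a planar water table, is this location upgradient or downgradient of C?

Differences from A: to B (Δx, Δy, Δh) = (-65, 0, +0.5); to C = (45, 10, -0.2).
Determinant of the coordinate differences = (-65)·10 − 45·0 = -650.
∂h/∂x = [(+0.5)·10 − (-0.2)·0] / -650 = -0.007692
∂h/∂y = [(-65)·(-0.2) − 45·(+0.5)] / -650 = +0.01462
Head at (90, 55) = 308.4 + (-0.007692)·(15) + (+0.01462)·(-85) = 307.04 ft.
That is lower than the 308.2 ft at C, so the point is downgradient.

downgradient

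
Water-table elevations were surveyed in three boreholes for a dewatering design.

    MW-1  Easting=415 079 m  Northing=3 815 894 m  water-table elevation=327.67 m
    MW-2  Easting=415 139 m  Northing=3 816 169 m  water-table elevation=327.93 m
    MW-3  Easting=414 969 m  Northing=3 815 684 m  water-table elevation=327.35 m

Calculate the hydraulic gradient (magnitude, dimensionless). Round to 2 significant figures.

Three-point gradient (reference MW-1): Δ to MW-2 = (60, 275, +0.26), Δ to MW-3 = (-110, -210, -0.32).
∂h/∂x = +0.001892, ∂h/∂y = +0.0005326 (det = 17650).
|∇h| = √(0.001892² + 0.0005326²) = 0.001966

0.0020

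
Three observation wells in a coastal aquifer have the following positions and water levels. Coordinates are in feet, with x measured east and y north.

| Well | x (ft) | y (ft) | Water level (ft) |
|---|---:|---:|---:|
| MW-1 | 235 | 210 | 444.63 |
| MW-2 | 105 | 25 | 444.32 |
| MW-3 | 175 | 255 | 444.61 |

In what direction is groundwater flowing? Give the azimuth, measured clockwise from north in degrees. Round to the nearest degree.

228°

Taking MW-1 as reference: MW-2−MW-1 = (-130, -185, -0.31); MW-3−MW-1 = (-60, 45, -0.02).
Solve a·Δx + b·Δy = Δh: det = (-130)·45 − (-60)·(-185) = -16950.
∂h/∂x = [(-0.31)·45 − (-0.02)·(-185)] / -16950 = +0.001041
∂h/∂y = [(-130)·(-0.02) − (-60)·(-0.31)] / -16950 = +0.0009440
Flow direction (−∇h) has components (-0.001041 E, -0.0009440 N).
Azimuth = atan2(E, N) = atan2(-0.001041, -0.0009440) = 227.8° ≈ 228°.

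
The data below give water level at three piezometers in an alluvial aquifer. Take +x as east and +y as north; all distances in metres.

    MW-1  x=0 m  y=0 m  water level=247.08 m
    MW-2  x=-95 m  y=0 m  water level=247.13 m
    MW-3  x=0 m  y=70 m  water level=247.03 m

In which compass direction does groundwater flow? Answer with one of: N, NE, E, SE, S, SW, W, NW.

∂h/∂x = (247.13 − 247.08) / (-95 − 0) = -0.0005263
∂h/∂y = (247.03 − 247.08) / (70 − 0) = -0.0007143
Flow = −∇h = (+0.0005263 east, +0.0007143 north), which points northeast.

NE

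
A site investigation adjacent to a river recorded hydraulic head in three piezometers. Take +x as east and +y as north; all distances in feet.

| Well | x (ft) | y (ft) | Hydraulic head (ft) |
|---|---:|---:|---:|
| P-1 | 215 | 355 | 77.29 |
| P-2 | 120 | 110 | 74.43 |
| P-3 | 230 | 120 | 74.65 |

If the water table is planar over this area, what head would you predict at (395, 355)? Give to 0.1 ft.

With h = a·x + b·y + c and P-1 as origin, the differences give:
  (-95)·a + (-245)·b = -2.86
  15·a + (-235)·b = -2.64
Eliminate b (×(-235) and ×(-245), subtract): 26000·a = 25.300 → a = ∂h/∂x = +0.0009731
Back-substitute: b = ∂h/∂y = +0.01130.
h(395, 355) = 77.29 + (+0.0009731)·(180) + (+0.01130)·(0) = 77.29 +0.175 +0.000 = 77.465 ft.

77.5 ft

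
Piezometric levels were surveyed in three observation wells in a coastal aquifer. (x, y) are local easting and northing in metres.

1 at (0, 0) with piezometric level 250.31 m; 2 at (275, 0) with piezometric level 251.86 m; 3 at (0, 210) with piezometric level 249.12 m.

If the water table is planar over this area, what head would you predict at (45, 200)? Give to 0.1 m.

∂h/∂x = (251.86 − 250.31) / (275 − 0) = +0.005636
∂h/∂y = (249.12 − 250.31) / (210 − 0) = -0.005667
h(45, 200) = 250.31 + (+0.005636)·(45) + (-0.005667)·(200) = 250.31 +0.254 -1.133 = 249.430 m.

249.4 m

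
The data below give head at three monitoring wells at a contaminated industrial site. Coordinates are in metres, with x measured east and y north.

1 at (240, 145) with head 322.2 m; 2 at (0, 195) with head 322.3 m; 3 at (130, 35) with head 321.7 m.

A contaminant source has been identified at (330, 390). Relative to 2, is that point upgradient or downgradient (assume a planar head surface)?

Three-point gradient (reference 1): Δ to 2 = (-240, 50, +0.1), Δ to 3 = (-110, -110, -0.5).
∂h/∂x = +0.0004389, ∂h/∂y = +0.004107 (det = 31900).
Head at (330, 390) = 322.2 + (+0.0004389)·(90) + (+0.004107)·(245) = 323.25 m.
That is higher than the 322.3 m at 2, so the point is upgradient.

upgradient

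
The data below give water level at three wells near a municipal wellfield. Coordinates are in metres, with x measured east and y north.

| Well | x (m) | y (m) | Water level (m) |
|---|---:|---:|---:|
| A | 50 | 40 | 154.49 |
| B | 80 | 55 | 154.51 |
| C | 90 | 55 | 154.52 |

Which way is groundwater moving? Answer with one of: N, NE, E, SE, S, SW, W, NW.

Taking A as reference: B−A = (30, 15, +0.02); C−A = (40, 15, +0.03).
Determinant of the coordinate differences = 30·15 − 40·15 = -150.
∂h/∂x = [(+0.02)·15 − (+0.03)·15] / -150 = +0.001000
∂h/∂y = [30·(+0.03) − 40·(+0.02)] / -150 = -0.0006667
Flow = −∇h = (-0.001000 east, +0.0006667 north), which points northwest.

NW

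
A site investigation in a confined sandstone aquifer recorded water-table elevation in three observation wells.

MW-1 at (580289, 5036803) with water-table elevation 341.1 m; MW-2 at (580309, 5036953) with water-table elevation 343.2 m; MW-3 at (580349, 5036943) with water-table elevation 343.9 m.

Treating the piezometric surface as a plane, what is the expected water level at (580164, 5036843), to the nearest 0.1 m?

339.0 m

With h = a·x + b·y + c and MW-1 as origin, the differences give:
  20·a + 150·b = +2.1
  60·a + 140·b = +2.8
Eliminate b (×140 and ×150, subtract): -6200·a = -126.00 → a = ∂h/∂x = +0.02032
Back-substitute: b = ∂h/∂y = +0.01129.
h(580164, 5036843) = 341.1 + (+0.02032)·(-125) + (+0.01129)·(40) = 341.1 -2.540 +0.452 = 339.011 m.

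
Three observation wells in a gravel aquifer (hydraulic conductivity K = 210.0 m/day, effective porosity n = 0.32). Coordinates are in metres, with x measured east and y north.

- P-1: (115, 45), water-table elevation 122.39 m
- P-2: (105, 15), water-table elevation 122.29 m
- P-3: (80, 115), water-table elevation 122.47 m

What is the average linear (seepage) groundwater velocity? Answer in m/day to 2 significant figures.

2.4 m/day

With h = a·x + b·y + c and P-1 as origin, the differences give:
  (-10)·a + (-30)·b = -0.10
  (-35)·a + 70·b = +0.08
Eliminate b (×70 and ×(-30), subtract): -1750·a = -4.600 → a = ∂h/∂x = +0.002629
Back-substitute: b = ∂h/∂y = +0.002457.
|∇h| = √(0.002629² + 0.002457²) = 0.003598
Seepage velocity v = K·i/n = 210.0 × 0.003598 / 0.32 = 2.361 m/day.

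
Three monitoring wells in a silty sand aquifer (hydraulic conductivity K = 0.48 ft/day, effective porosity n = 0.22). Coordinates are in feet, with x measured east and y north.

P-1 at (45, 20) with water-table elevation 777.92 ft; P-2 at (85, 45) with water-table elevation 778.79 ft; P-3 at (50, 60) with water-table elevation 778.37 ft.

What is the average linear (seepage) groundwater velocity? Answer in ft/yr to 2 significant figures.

15 ft/yr

With h = a·x + b·y + c and P-1 as origin, the differences give:
  40·a + 25·b = +0.87
  5·a + 40·b = +0.45
Eliminate b (×40 and ×25, subtract): 1475·a = 23.550 → a = ∂h/∂x = +0.01597
Back-substitute: b = ∂h/∂y = +0.009254.
|∇h| = √(0.01597² + 0.009254²) = 0.01846
Seepage velocity v = K·i/n = 0.48 × 0.01846 / 0.22 = 0.04028 ft/day = 14.71 ft/yr.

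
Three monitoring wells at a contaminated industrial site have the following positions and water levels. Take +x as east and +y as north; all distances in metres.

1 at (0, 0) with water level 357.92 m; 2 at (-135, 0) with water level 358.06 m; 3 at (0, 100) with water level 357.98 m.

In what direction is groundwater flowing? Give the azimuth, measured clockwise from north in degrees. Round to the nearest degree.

120°

∂h/∂x = (358.06 − 357.92) / (-135 − 0) = -0.001037
∂h/∂y = (357.98 − 357.92) / (100 − 0) = +0.0006000
Flow direction (−∇h) has components (+0.001037 E, -0.0006000 N).
Azimuth = atan2(E, N) = atan2(+0.001037, -0.0006000) = 120.1° ≈ 120°.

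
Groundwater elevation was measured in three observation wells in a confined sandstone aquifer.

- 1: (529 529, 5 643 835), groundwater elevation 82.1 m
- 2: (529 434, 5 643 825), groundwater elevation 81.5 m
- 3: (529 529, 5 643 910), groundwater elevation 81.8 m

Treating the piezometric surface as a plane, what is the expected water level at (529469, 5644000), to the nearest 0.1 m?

Taking 1 as reference: 2−1 = (-95, -10, -0.6); 3−1 = (0, 75, -0.3).
Determinant of the coordinate differences = (-95)·75 − 0·(-10) = -7125.
∂h/∂x = [(-0.6)·75 − (-0.3)·(-10)] / -7125 = +0.006737
∂h/∂y = [(-95)·(-0.3) − 0·(-0.6)] / -7125 = -0.004000
h(529469, 5644000) = 82.1 + (+0.006737)·(-60) + (-0.004000)·(165) = 82.1 -0.404 -0.660 = 81.036 m.

81.0 m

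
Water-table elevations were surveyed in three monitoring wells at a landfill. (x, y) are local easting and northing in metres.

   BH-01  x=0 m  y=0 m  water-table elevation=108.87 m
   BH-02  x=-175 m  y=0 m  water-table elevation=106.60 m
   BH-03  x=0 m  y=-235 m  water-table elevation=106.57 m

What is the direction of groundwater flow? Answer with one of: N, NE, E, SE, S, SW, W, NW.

∂h/∂x = (106.60 − 108.87) / (-175 − 0) = +0.01297
∂h/∂y = (106.57 − 108.87) / (-235 − 0) = +0.009787
Flow = −∇h = (-0.01297 east, -0.009787 north), which points southwest.

SW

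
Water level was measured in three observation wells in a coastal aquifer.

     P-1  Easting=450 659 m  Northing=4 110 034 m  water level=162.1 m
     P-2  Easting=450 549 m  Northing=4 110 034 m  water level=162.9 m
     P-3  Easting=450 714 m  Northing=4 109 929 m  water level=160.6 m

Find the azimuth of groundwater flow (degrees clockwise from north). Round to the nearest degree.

With h = a·x + b·y + c and P-1 as origin, the differences give:
  (-110)·a + 0·b = +0.8
  55·a + (-105)·b = -1.5
Eliminate b (×(-105) and ×0, subtract): 11550·a = -84.00 → a = ∂h/∂x = -0.007273
Back-substitute: b = ∂h/∂y = +0.01048.
Flow direction (−∇h) has components (+0.007273 E, -0.01048 N).
Azimuth = atan2(E, N) = atan2(+0.007273, -0.01048) = 145.2° ≈ 145°.

145°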